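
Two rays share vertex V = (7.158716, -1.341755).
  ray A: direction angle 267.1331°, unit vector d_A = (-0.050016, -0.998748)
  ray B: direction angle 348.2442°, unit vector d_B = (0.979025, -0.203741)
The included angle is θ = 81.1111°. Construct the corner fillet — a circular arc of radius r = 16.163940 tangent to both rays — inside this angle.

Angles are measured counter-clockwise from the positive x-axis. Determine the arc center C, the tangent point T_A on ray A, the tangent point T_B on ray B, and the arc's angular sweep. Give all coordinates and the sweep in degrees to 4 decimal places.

center=(22.3577,-21.0150) T_A=(6.2140,-20.2065) T_B=(25.6510,-5.1901) sweep=98.8889

bisector direction at 307.6886° = (0.611370,-0.791345)
center distance |VC| = r/sin(θ/2) = 16.163940/sin(40.5555°) = 24.860525
C = V + |VC|·bis = (22.3577,-21.0150)
T_A = V + ((C−V)·d_A)·d_A = V + 18.8884·d_A = (6.2140,-20.2065)
T_B = V + ((C−V)·d_B)·d_B = V + 18.8884·d_B = (25.6510,-5.1901)
sweep = 180° − θ = 98.8889°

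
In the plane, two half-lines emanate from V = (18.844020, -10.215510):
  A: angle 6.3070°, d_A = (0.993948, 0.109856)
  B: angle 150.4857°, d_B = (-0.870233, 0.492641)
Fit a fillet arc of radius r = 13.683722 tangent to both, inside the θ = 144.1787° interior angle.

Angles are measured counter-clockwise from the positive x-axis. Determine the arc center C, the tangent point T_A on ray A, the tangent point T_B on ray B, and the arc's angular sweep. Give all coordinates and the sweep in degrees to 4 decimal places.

center=(21.7365,3.8712) T_A=(23.2398,-9.7297) T_B=(14.9954,-8.0368) sweep=35.8213

bisector direction at 78.3963° = (0.201140,0.979562)
center distance |VC| = r/sin(θ/2) = 13.683722/sin(72.0893°) = 14.380648
C = V + |VC|·bis = (21.7365,3.8712)
T_A = V + ((C−V)·d_A)·d_A = V + 4.4225·d_A = (23.2398,-9.7297)
T_B = V + ((C−V)·d_B)·d_B = V + 4.4225·d_B = (14.9954,-8.0368)
sweep = 180° − θ = 35.8213°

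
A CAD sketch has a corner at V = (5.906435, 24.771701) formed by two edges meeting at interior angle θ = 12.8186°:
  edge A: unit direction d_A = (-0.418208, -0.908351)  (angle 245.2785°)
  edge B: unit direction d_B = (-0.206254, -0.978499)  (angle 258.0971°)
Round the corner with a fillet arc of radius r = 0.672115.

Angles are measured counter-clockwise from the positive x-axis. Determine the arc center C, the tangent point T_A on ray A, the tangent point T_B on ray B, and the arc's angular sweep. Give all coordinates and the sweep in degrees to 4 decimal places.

center=(4.0147,19.0557) T_A=(3.4042,19.3368) T_B=(4.6724,18.9171) sweep=167.1814

bisector direction at 251.6878° = (-0.314195,-0.949359)
center distance |VC| = r/sin(θ/2) = 0.672115/sin(6.4093°) = 6.020905
C = V + |VC|·bis = (4.0147,19.0557)
T_A = V + ((C−V)·d_A)·d_A = V + 5.9833·d_A = (3.4042,19.3368)
T_B = V + ((C−V)·d_B)·d_B = V + 5.9833·d_B = (4.6724,18.9171)
sweep = 180° − θ = 167.1814°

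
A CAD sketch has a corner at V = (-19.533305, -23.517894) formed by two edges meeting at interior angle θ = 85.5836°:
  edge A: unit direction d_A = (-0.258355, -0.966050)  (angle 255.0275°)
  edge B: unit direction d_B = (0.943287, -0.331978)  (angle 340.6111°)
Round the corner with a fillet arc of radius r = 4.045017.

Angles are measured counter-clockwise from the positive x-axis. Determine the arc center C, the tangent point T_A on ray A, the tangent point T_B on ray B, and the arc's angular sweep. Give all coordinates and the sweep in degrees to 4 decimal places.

center=(-16.7545,-28.7841) T_A=(-20.6622,-27.7390) T_B=(-15.4116,-24.9685) sweep=94.4164

bisector direction at 297.8193° = (0.466685,-0.884424)
center distance |VC| = r/sin(θ/2) = 4.045017/sin(42.7918°) = 5.954366
C = V + |VC|·bis = (-16.7545,-28.7841)
T_A = V + ((C−V)·d_A)·d_A = V + 4.3695·d_A = (-20.6622,-27.7390)
T_B = V + ((C−V)·d_B)·d_B = V + 4.3695·d_B = (-15.4116,-24.9685)
sweep = 180° − θ = 94.4164°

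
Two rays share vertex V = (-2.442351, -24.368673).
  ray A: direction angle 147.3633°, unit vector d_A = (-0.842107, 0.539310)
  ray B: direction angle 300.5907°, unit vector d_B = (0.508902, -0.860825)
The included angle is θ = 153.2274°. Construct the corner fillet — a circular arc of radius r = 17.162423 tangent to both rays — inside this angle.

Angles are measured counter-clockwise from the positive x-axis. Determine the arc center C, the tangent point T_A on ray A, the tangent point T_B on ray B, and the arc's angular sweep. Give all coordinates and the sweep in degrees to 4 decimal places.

center=(-15.1377,-36.6186) T_A=(-5.8818,-22.1660) T_B=(-0.3638,-27.8846) sweep=26.7726

bisector direction at 223.9770° = (-0.719619,-0.694370)
center distance |VC| = r/sin(θ/2) = 17.162423/sin(76.6137°) = 17.641726
C = V + |VC|·bis = (-15.1377,-36.6186)
T_A = V + ((C−V)·d_A)·d_A = V + 4.0843·d_A = (-5.8818,-22.1660)
T_B = V + ((C−V)·d_B)·d_B = V + 4.0843·d_B = (-0.3638,-27.8846)
sweep = 180° − θ = 26.7726°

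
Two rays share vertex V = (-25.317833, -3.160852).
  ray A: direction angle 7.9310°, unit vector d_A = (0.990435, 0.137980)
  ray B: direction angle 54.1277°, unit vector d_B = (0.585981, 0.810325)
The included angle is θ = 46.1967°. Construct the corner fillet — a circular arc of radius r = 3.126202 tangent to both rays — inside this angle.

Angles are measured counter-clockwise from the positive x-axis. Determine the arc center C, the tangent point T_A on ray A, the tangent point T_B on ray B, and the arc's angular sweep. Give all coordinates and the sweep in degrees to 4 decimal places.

bisector direction at 31.0294° = (0.856903,0.515477)
center distance |VC| = r/sin(θ/2) = 3.126202/sin(23.0983°) = 7.968691
C = V + |VC|·bis = (-18.4894,0.9468)
T_A = V + ((C−V)·d_A)·d_A = V + 7.3299·d_A = (-18.0581,-2.1495)
T_B = V + ((C−V)·d_B)·d_B = V + 7.3299·d_B = (-21.0227,2.7787)
sweep = 180° − θ = 133.8033°

center=(-18.4894,0.9468) T_A=(-18.0581,-2.1495) T_B=(-21.0227,2.7787) sweep=133.8033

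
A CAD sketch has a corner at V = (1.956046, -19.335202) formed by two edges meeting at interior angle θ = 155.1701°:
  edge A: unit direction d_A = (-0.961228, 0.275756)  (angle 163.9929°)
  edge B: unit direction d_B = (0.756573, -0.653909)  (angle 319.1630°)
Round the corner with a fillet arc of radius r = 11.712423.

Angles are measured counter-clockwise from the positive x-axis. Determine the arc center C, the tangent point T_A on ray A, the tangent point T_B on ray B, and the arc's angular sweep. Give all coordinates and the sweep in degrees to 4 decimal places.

center=(-3.7521,-29.8825) T_A=(-0.5223,-18.6242) T_B=(3.9068,-21.0212) sweep=24.8299

bisector direction at 241.5780° = (-0.475963,-0.879465)
center distance |VC| = r/sin(θ/2) = 11.712423/sin(77.5850°) = 11.992861
C = V + |VC|·bis = (-3.7521,-29.8825)
T_A = V + ((C−V)·d_A)·d_A = V + 2.5783·d_A = (-0.5223,-18.6242)
T_B = V + ((C−V)·d_B)·d_B = V + 2.5783·d_B = (3.9068,-21.0212)
sweep = 180° − θ = 24.8299°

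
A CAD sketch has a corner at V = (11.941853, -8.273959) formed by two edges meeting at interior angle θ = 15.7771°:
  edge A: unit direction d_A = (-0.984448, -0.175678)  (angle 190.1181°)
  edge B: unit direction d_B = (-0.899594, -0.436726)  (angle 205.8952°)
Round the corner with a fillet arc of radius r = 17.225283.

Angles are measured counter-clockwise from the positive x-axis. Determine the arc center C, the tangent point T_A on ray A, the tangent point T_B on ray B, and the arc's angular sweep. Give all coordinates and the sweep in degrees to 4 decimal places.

center=(-107.4170,-47.0713) T_A=(-110.4431,-30.1139) T_B=(-99.8943,-62.5671) sweep=164.2229

bisector direction at 198.0067° = (-0.951021,-0.309127)
center distance |VC| = r/sin(θ/2) = 17.225283/sin(7.8886°) = 125.506082
C = V + |VC|·bis = (-107.4170,-47.0713)
T_A = V + ((C−V)·d_A)·d_A = V + 124.3184·d_A = (-110.4431,-30.1139)
T_B = V + ((C−V)·d_B)·d_B = V + 124.3184·d_B = (-99.8943,-62.5671)
sweep = 180° − θ = 164.2229°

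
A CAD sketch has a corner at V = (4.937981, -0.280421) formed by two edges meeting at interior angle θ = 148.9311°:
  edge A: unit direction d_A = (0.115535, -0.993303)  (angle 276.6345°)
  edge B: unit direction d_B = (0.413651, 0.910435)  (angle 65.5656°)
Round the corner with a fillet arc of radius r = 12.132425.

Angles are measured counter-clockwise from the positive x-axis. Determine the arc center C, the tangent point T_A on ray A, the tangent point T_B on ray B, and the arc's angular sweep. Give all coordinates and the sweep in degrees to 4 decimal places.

center=(17.3788,-2.2286) T_A=(5.3276,-3.6303) T_B=(6.3330,2.7900) sweep=31.0689

bisector direction at 351.1001° = (0.987960,-0.154710)
center distance |VC| = r/sin(θ/2) = 12.132425/sin(74.4655°) = 12.592432
C = V + |VC|·bis = (17.3788,-2.2286)
T_A = V + ((C−V)·d_A)·d_A = V + 3.3725·d_A = (5.3276,-3.6303)
T_B = V + ((C−V)·d_B)·d_B = V + 3.3725·d_B = (6.3330,2.7900)
sweep = 180° − θ = 31.0689°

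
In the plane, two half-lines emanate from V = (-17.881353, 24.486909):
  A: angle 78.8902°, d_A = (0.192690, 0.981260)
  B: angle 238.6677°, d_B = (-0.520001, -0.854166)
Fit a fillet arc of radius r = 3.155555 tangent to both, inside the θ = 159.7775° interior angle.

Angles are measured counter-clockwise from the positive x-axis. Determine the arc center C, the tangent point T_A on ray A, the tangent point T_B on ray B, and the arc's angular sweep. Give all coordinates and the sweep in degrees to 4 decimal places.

center=(-20.8693,25.6471) T_A=(-17.7729,25.0391) T_B=(-18.1740,24.0062) sweep=20.2225

bisector direction at 158.7789° = (-0.932191,0.361967)
center distance |VC| = r/sin(θ/2) = 3.155555/sin(79.8888°) = 3.205338
C = V + |VC|·bis = (-20.8693,25.6471)
T_A = V + ((C−V)·d_A)·d_A = V + 0.5627·d_A = (-17.7729,25.0391)
T_B = V + ((C−V)·d_B)·d_B = V + 0.5627·d_B = (-18.1740,24.0062)
sweep = 180° − θ = 20.2225°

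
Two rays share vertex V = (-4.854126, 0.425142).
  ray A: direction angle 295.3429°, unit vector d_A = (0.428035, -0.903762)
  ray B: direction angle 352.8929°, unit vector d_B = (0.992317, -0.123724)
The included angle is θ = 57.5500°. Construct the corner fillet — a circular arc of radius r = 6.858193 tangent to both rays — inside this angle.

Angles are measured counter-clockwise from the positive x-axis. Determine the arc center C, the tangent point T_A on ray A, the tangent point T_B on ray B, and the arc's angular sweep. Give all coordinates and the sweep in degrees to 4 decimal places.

bisector direction at 324.1179° = (0.810225,-0.586119)
center distance |VC| = r/sin(θ/2) = 6.858193/sin(28.7750°) = 14.247201
C = V + |VC|·bis = (6.6893,-7.9254)
T_A = V + ((C−V)·d_A)·d_A = V + 12.4879·d_A = (0.4911,-10.8610)
T_B = V + ((C−V)·d_B)·d_B = V + 12.4879·d_B = (7.5378,-1.1199)
sweep = 180° − θ = 122.4500°

center=(6.6893,-7.9254) T_A=(0.4911,-10.8610) T_B=(7.5378,-1.1199) sweep=122.4500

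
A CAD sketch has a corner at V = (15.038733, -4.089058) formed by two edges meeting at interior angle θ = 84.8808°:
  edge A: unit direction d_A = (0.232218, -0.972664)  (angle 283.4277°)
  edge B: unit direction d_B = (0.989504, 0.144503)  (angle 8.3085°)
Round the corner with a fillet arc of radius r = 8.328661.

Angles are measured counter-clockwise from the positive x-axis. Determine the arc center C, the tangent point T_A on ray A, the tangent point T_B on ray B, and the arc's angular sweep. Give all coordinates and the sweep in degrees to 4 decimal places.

bisector direction at 325.8681° = (0.827748,-0.561100)
center distance |VC| = r/sin(θ/2) = 8.328661/sin(42.4404°) = 12.341995
C = V + |VC|·bis = (25.2548,-11.0142)
T_A = V + ((C−V)·d_A)·d_A = V + 9.1081·d_A = (17.1538,-12.9482)
T_B = V + ((C−V)·d_B)·d_B = V + 9.1081·d_B = (24.0513,-2.7729)
sweep = 180° − θ = 95.1192°

center=(25.2548,-11.0142) T_A=(17.1538,-12.9482) T_B=(24.0513,-2.7729) sweep=95.1192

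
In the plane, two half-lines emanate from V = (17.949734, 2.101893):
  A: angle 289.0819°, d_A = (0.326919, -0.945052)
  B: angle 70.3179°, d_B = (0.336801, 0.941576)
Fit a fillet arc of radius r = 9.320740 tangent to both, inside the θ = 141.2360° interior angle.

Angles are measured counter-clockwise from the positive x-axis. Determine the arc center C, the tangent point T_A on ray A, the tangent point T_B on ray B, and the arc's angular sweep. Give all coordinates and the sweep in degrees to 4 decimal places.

bisector direction at 359.6999° = (0.999986,-0.005238)
center distance |VC| = r/sin(θ/2) = 9.320740/sin(70.6180°) = 9.880710
C = V + |VC|·bis = (27.8303,2.0501)
T_A = V + ((C−V)·d_A)·d_A = V + 3.2791·d_A = (19.0217,-0.9970)
T_B = V + ((C−V)·d_B)·d_B = V + 3.2791·d_B = (19.0541,5.1894)
sweep = 180° − θ = 38.7640°

center=(27.8303,2.0501) T_A=(19.0217,-0.9970) T_B=(19.0541,5.1894) sweep=38.7640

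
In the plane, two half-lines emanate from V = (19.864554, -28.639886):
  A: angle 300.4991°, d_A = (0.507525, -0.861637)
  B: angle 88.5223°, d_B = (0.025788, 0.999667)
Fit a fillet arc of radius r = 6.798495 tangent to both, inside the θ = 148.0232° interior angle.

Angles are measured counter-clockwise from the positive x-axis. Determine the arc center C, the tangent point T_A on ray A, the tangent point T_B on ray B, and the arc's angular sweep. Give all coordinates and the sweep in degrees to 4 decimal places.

center=(26.7110,-26.8679) T_A=(20.8532,-30.3183) T_B=(19.9148,-26.6926) sweep=31.9768

bisector direction at 14.5107° = (0.968101,0.250561)
center distance |VC| = r/sin(θ/2) = 6.798495/sin(74.0116°) = 7.072060
C = V + |VC|·bis = (26.7110,-26.8679)
T_A = V + ((C−V)·d_A)·d_A = V + 1.9479·d_A = (20.8532,-30.3183)
T_B = V + ((C−V)·d_B)·d_B = V + 1.9479·d_B = (19.9148,-26.6926)
sweep = 180° − θ = 31.9768°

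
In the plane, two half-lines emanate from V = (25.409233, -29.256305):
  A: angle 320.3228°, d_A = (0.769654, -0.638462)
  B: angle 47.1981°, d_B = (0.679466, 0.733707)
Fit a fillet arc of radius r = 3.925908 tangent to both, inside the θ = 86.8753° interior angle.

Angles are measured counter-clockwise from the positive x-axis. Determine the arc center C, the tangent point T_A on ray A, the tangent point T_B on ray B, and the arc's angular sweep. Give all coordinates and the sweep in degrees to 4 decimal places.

bisector direction at 3.7604° = (0.997847,0.065585)
center distance |VC| = r/sin(θ/2) = 3.925908/sin(43.4376°) = 5.709873
C = V + |VC|·bis = (31.1068,-28.8818)
T_A = V + ((C−V)·d_A)·d_A = V + 4.1461·d_A = (28.6003,-31.9034)
T_B = V + ((C−V)·d_B)·d_B = V + 4.1461·d_B = (28.2263,-26.2143)
sweep = 180° − θ = 93.1247°

center=(31.1068,-28.8818) T_A=(28.6003,-31.9034) T_B=(28.2263,-26.2143) sweep=93.1247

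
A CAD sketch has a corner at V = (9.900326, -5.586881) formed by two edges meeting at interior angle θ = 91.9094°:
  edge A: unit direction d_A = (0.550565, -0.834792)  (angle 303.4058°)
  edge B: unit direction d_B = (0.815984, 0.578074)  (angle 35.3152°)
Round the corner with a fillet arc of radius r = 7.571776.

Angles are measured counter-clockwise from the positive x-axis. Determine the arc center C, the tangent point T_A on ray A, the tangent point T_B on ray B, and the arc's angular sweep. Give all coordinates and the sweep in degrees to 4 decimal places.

center=(20.2533,-7.5318) T_A=(13.9324,-11.7005) T_B=(15.8762,-1.3533) sweep=88.0906

bisector direction at 349.3605° = (0.982808,-0.184629)
center distance |VC| = r/sin(θ/2) = 7.571776/sin(45.9547°) = 10.534053
C = V + |VC|·bis = (20.2533,-7.5318)
T_A = V + ((C−V)·d_A)·d_A = V + 7.3236·d_A = (13.9324,-11.7005)
T_B = V + ((C−V)·d_B)·d_B = V + 7.3236·d_B = (15.8762,-1.3533)
sweep = 180° − θ = 88.0906°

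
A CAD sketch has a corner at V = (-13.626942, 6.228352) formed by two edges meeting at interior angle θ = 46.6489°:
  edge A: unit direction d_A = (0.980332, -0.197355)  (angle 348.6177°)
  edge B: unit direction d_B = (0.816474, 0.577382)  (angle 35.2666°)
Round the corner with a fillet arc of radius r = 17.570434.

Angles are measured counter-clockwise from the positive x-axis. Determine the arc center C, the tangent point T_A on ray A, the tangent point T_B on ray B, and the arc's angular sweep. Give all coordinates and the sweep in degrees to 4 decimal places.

bisector direction at 11.9422° = (0.978357,0.206924)
center distance |VC| = r/sin(θ/2) = 17.570434/sin(23.3244°) = 44.376798
C = V + |VC|·bis = (29.7894,15.4110)
T_A = V + ((C−V)·d_A)·d_A = V + 40.7502·d_A = (26.3218,-1.8139)
T_B = V + ((C−V)·d_B)·d_B = V + 40.7502·d_B = (19.6446,29.7568)
sweep = 180° − θ = 133.3511°

center=(29.7894,15.4110) T_A=(26.3218,-1.8139) T_B=(19.6446,29.7568) sweep=133.3511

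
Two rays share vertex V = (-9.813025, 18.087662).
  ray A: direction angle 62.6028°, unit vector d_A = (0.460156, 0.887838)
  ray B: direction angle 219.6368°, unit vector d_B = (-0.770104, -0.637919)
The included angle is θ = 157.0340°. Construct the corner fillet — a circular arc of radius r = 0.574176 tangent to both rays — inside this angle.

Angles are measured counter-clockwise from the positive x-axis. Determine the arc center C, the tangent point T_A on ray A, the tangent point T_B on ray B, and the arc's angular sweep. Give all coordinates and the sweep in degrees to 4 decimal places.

bisector direction at 141.1198° = (-0.778460,0.627694)
center distance |VC| = r/sin(θ/2) = 0.574176/sin(78.5170°) = 0.585904
C = V + |VC|·bis = (-10.2691,18.4554)
T_A = V + ((C−V)·d_A)·d_A = V + 0.1166·d_A = (-9.7594,18.1912)
T_B = V + ((C−V)·d_B)·d_B = V + 0.1166·d_B = (-9.9028,18.0133)
sweep = 180° − θ = 22.9660°

center=(-10.2691,18.4554) T_A=(-9.7594,18.1912) T_B=(-9.9028,18.0133) sweep=22.9660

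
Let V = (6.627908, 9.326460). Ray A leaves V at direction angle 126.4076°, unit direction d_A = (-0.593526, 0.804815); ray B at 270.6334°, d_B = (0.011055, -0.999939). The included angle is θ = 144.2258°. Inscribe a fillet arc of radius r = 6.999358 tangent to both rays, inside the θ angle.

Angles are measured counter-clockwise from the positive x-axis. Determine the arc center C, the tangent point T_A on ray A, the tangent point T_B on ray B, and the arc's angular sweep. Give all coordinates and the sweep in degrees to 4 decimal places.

center=(-0.3460,6.9902) T_A=(5.2871,11.1445) T_B=(6.6529,7.0676) sweep=35.7742

bisector direction at 198.5205° = (-0.948210,-0.317644)
center distance |VC| = r/sin(θ/2) = 6.999358/sin(72.1129°) = 7.354866
C = V + |VC|·bis = (-0.3460,6.9902)
T_A = V + ((C−V)·d_A)·d_A = V + 2.2590·d_A = (5.2871,11.1445)
T_B = V + ((C−V)·d_B)·d_B = V + 2.2590·d_B = (6.6529,7.0676)
sweep = 180° − θ = 35.7742°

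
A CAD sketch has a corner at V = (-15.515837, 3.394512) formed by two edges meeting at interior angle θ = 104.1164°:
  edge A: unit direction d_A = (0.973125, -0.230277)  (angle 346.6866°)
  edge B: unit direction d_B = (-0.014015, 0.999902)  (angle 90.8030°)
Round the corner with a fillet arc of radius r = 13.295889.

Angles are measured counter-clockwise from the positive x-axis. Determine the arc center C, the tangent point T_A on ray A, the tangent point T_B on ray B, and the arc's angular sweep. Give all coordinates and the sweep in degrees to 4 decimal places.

bisector direction at 38.7448° = (0.779941,0.625853)
center distance |VC| = r/sin(θ/2) = 13.295889/sin(52.0582°) = 16.859354
C = V + |VC|·bis = (-2.3665,13.9460)
T_A = V + ((C−V)·d_A)·d_A = V + 10.3662·d_A = (-5.4283,1.0074)
T_B = V + ((C−V)·d_B)·d_B = V + 10.3662·d_B = (-15.6611,13.7596)
sweep = 180° − θ = 75.8836°

center=(-2.3665,13.9460) T_A=(-5.4283,1.0074) T_B=(-15.6611,13.7596) sweep=75.8836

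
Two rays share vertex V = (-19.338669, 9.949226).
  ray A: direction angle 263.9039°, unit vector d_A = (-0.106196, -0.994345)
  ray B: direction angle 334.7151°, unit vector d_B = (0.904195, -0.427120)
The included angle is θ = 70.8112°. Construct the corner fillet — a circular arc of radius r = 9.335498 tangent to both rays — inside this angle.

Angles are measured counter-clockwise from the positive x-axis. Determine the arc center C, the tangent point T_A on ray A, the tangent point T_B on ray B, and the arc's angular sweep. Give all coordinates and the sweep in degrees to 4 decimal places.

bisector direction at 299.3095° = (0.489527,-0.871988)
center distance |VC| = r/sin(θ/2) = 9.335498/sin(35.4056°) = 16.113443
C = V + |VC|·bis = (-11.4507,-4.1015)
T_A = V + ((C−V)·d_A)·d_A = V + 13.1336·d_A = (-20.7334,-3.1101)
T_B = V + ((C−V)·d_B)·d_B = V + 13.1336·d_B = (-7.4633,4.3396)
sweep = 180° − θ = 109.1888°

center=(-11.4507,-4.1015) T_A=(-20.7334,-3.1101) T_B=(-7.4633,4.3396) sweep=109.1888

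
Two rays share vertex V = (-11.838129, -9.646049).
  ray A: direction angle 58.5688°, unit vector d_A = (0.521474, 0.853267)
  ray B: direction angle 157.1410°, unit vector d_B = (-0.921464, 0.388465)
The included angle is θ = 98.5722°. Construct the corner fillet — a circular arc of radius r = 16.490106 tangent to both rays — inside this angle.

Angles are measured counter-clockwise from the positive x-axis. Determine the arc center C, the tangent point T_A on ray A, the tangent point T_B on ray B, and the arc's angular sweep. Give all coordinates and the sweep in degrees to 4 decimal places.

bisector direction at 107.8549° = (-0.306607,0.951836)
center distance |VC| = r/sin(θ/2) = 16.490106/sin(49.2861°) = 21.755443
C = V + |VC|·bis = (-18.5085,11.0616)
T_A = V + ((C−V)·d_A)·d_A = V + 14.1907·d_A = (-4.4380,2.4624)
T_B = V + ((C−V)·d_B)·d_B = V + 14.1907·d_B = (-24.9143,-4.1335)
sweep = 180° − θ = 81.4278°

center=(-18.5085,11.0616) T_A=(-4.4380,2.4624) T_B=(-24.9143,-4.1335) sweep=81.4278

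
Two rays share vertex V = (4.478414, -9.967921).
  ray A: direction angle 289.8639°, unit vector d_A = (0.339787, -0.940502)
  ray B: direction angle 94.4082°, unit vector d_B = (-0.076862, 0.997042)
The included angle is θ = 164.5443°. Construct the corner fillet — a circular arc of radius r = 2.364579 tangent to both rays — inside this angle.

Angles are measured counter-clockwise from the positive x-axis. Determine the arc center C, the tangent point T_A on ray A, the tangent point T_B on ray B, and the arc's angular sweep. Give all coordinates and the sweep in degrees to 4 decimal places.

bisector direction at 12.1360° = (0.977651,0.210234)
center distance |VC| = r/sin(θ/2) = 2.364579/sin(82.2721°) = 2.386251
C = V + |VC|·bis = (6.8113,-9.4663)
T_A = V + ((C−V)·d_A)·d_A = V + 0.3209·d_A = (4.5874,-10.2697)
T_B = V + ((C−V)·d_B)·d_B = V + 0.3209·d_B = (4.4538,-9.6480)
sweep = 180° − θ = 15.4557°

center=(6.8113,-9.4663) T_A=(4.5874,-10.2697) T_B=(4.4538,-9.6480) sweep=15.4557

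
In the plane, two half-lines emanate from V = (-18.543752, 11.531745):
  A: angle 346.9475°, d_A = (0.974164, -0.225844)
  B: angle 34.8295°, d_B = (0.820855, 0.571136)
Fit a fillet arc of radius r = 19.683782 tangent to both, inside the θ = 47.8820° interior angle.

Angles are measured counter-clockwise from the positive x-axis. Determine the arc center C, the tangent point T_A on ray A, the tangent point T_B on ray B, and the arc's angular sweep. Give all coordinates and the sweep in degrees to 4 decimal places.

center=(29.0896,20.6946) T_A=(24.6441,1.5193) T_B=(17.8475,36.8521) sweep=132.1180

bisector direction at 10.8885° = (0.981997,0.188898)
center distance |VC| = r/sin(θ/2) = 19.683782/sin(23.9410°) = 48.506629
C = V + |VC|·bis = (29.0896,20.6946)
T_A = V + ((C−V)·d_A)·d_A = V + 44.3333·d_A = (24.6441,1.5193)
T_B = V + ((C−V)·d_B)·d_B = V + 44.3333·d_B = (17.8475,36.8521)
sweep = 180° − θ = 132.1180°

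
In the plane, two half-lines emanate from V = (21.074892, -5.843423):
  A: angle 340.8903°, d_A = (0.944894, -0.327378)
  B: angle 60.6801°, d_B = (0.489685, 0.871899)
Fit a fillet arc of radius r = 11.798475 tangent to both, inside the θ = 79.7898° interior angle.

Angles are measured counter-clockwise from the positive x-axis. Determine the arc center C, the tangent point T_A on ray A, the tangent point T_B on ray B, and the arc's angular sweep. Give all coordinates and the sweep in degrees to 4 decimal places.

center=(38.2731,0.6845) T_A=(34.4105,-10.4638) T_B=(27.9860,6.4620) sweep=100.2102

bisector direction at 20.7852° = (0.934917,0.354865)
center distance |VC| = r/sin(θ/2) = 11.798475/sin(39.8949°) = 18.395413
C = V + |VC|·bis = (38.2731,0.6845)
T_A = V + ((C−V)·d_A)·d_A = V + 14.1134·d_A = (34.4105,-10.4638)
T_B = V + ((C−V)·d_B)·d_B = V + 14.1134·d_B = (27.9860,6.4620)
sweep = 180° − θ = 100.2102°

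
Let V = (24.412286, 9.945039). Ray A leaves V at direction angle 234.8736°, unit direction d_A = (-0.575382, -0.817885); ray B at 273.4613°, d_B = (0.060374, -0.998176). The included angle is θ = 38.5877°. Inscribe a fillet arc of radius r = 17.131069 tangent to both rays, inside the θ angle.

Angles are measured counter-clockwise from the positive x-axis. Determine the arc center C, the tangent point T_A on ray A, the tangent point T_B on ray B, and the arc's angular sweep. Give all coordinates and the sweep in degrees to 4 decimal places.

bisector direction at 254.1675° = (-0.272827,-0.962063)
center distance |VC| = r/sin(θ/2) = 17.131069/sin(19.2938°) = 51.847429
C = V + |VC|·bis = (10.2669,-39.9355)
T_A = V + ((C−V)·d_A)·d_A = V + 48.9355·d_A = (-3.7443,-30.0786)
T_B = V + ((C−V)·d_B)·d_B = V + 48.9355·d_B = (27.3667,-38.9012)
sweep = 180° − θ = 141.4123°

center=(10.2669,-39.9355) T_A=(-3.7443,-30.0786) T_B=(27.3667,-38.9012) sweep=141.4123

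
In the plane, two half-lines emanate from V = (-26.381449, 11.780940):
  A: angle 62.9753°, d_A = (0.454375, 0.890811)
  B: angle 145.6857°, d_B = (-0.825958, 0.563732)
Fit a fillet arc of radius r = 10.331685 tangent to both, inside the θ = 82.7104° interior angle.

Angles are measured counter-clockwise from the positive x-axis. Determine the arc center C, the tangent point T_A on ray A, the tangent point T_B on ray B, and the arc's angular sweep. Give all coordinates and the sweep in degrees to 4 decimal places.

center=(-30.2518,26.9313) T_A=(-21.0482,22.2368) T_B=(-36.0761,18.3977) sweep=97.2896

bisector direction at 104.3305° = (-0.247515,0.968884)
center distance |VC| = r/sin(θ/2) = 10.331685/sin(41.3552°) = 15.636888
C = V + |VC|·bis = (-30.2518,26.9313)
T_A = V + ((C−V)·d_A)·d_A = V + 11.7375·d_A = (-21.0482,22.2368)
T_B = V + ((C−V)·d_B)·d_B = V + 11.7375·d_B = (-36.0761,18.3977)
sweep = 180° − θ = 97.2896°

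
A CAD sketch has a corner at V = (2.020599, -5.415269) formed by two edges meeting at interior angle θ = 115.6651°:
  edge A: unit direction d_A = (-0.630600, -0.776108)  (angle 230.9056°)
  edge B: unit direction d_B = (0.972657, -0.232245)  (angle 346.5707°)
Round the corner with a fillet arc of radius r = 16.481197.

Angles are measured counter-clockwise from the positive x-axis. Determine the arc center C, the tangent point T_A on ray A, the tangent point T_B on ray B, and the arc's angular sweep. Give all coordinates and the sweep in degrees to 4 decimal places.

center=(8.2752,-23.8532) T_A=(-4.5160,-13.4602) T_B=(12.1029,-7.8227) sweep=64.3349

bisector direction at 288.7382° = (0.321244,-0.946997)
center distance |VC| = r/sin(θ/2) = 16.481197/sin(57.8325°) = 19.469911
C = V + |VC|·bis = (8.2752,-23.8532)
T_A = V + ((C−V)·d_A)·d_A = V + 10.3657·d_A = (-4.5160,-13.4602)
T_B = V + ((C−V)·d_B)·d_B = V + 10.3657·d_B = (12.1029,-7.8227)
sweep = 180° − θ = 64.3349°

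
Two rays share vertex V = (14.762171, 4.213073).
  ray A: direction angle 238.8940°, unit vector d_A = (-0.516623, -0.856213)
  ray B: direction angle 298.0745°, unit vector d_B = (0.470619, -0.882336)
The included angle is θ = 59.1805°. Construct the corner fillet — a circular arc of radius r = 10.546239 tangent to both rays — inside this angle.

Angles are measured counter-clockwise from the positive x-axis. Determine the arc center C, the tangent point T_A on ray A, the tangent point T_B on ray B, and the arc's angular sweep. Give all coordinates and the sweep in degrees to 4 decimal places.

bisector direction at 268.4842° = (-0.026452,-0.999650)
center distance |VC| = r/sin(θ/2) = 10.546239/sin(29.5903°) = 21.357573
C = V + |VC|·bis = (14.1972,-17.1370)
T_A = V + ((C−V)·d_A)·d_A = V + 18.5721·d_A = (5.1674,-11.6886)
T_B = V + ((C−V)·d_B)·d_B = V + 18.5721·d_B = (23.5026,-12.1738)
sweep = 180° − θ = 120.8195°

center=(14.1972,-17.1370) T_A=(5.1674,-11.6886) T_B=(23.5026,-12.1738) sweep=120.8195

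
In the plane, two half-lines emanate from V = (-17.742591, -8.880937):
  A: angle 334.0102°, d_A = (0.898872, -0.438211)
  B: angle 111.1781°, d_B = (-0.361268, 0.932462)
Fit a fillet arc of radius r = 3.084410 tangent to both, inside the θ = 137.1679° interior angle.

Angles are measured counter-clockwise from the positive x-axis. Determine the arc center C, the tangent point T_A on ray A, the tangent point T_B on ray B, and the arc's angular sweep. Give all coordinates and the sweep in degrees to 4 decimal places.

center=(-15.3035,-6.6386) T_A=(-16.6552,-9.4111) T_B=(-18.1796,-7.7529) sweep=42.8321

bisector direction at 42.5942° = (0.736166,0.676801)
center distance |VC| = r/sin(θ/2) = 3.084410/sin(68.5840°) = 3.313173
C = V + |VC|·bis = (-15.3035,-6.6386)
T_A = V + ((C−V)·d_A)·d_A = V + 1.2098·d_A = (-16.6552,-9.4111)
T_B = V + ((C−V)·d_B)·d_B = V + 1.2098·d_B = (-18.1796,-7.7529)
sweep = 180° − θ = 42.8321°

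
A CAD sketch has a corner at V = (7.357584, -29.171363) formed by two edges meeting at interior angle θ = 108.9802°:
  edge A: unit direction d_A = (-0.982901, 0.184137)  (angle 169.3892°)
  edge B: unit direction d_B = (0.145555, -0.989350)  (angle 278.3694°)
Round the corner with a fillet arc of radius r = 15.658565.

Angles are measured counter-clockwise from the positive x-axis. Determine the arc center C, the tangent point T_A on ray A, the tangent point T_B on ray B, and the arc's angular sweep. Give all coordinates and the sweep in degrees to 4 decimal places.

center=(-6.5079,-42.5048) T_A=(-3.6246,-27.1140) T_B=(8.9839,-40.2256) sweep=71.0198

bisector direction at 223.8793° = (-0.720802,-0.693141)
center distance |VC| = r/sin(θ/2) = 15.658565/sin(54.4901°) = 19.236208
C = V + |VC|·bis = (-6.5079,-42.5048)
T_A = V + ((C−V)·d_A)·d_A = V + 11.1732·d_A = (-3.6246,-27.1140)
T_B = V + ((C−V)·d_B)·d_B = V + 11.1732·d_B = (8.9839,-40.2256)
sweep = 180° − θ = 71.0198°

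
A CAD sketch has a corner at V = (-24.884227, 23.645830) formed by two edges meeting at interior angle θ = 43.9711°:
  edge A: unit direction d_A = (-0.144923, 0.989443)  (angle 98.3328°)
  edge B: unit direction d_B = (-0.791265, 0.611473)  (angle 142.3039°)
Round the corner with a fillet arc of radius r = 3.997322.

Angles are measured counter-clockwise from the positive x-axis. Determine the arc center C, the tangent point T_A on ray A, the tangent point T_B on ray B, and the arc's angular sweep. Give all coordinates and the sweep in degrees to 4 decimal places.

center=(-30.2742,32.8629) T_A=(-26.3191,33.4422) T_B=(-32.7185,29.7000) sweep=136.0289

bisector direction at 120.3184° = (-0.504804,0.863234)
center distance |VC| = r/sin(θ/2) = 3.997322/sin(21.9855°) = 10.677385
C = V + |VC|·bis = (-30.2742,32.8629)
T_A = V + ((C−V)·d_A)·d_A = V + 9.9009·d_A = (-26.3191,33.4422)
T_B = V + ((C−V)·d_B)·d_B = V + 9.9009·d_B = (-32.7185,29.7000)
sweep = 180° − θ = 136.0289°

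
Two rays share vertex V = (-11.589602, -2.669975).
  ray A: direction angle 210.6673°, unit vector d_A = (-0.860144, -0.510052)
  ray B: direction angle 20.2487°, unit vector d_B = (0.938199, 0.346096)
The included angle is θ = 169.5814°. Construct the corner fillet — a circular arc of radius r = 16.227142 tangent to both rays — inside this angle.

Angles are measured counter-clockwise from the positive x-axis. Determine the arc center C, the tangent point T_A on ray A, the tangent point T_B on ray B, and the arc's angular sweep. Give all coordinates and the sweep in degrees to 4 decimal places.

bisector direction at 295.4580° = (0.429849,-0.902901)
center distance |VC| = r/sin(θ/2) = 16.227142/sin(84.7907°) = 16.294443
C = V + |VC|·bis = (-4.5854,-17.3822)
T_A = V + ((C−V)·d_A)·d_A = V + 1.4794·d_A = (-12.8621,-3.4246)
T_B = V + ((C−V)·d_B)·d_B = V + 1.4794·d_B = (-10.2016,-2.1579)
sweep = 180° − θ = 10.4186°

center=(-4.5854,-17.3822) T_A=(-12.8621,-3.4246) T_B=(-10.2016,-2.1579) sweep=10.4186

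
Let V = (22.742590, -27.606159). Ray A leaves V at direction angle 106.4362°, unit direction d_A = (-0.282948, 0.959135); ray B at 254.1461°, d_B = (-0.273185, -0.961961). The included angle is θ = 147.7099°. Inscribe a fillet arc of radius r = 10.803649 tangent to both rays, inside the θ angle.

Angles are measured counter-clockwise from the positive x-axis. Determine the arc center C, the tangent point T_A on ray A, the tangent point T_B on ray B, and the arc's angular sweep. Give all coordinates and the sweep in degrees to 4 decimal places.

center=(11.4955,-27.6633) T_A=(21.8577,-24.6064) T_B=(21.8882,-30.6147) sweep=32.2901

bisector direction at 180.2911° = (-0.999987,-0.005082)
center distance |VC| = r/sin(θ/2) = 10.803649/sin(73.8550°) = 11.247231
C = V + |VC|·bis = (11.4955,-27.6633)
T_A = V + ((C−V)·d_A)·d_A = V + 3.1275·d_A = (21.8577,-24.6064)
T_B = V + ((C−V)·d_B)·d_B = V + 3.1275·d_B = (21.8882,-30.6147)
sweep = 180° − θ = 32.2901°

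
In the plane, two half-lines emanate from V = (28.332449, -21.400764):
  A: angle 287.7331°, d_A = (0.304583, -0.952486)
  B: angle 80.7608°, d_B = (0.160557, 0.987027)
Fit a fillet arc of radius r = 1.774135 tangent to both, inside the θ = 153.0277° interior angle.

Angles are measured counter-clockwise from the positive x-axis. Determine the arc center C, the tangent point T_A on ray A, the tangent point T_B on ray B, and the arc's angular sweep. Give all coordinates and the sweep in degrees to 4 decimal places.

center=(30.1519,-21.2657) T_A=(28.4620,-21.8060) T_B=(28.4008,-20.9808) sweep=26.9723

bisector direction at 4.2469° = (0.997254,0.074055)
center distance |VC| = r/sin(θ/2) = 1.774135/sin(76.5139°) = 1.824442
C = V + |VC|·bis = (30.1519,-21.2657)
T_A = V + ((C−V)·d_A)·d_A = V + 0.4255·d_A = (28.4620,-21.8060)
T_B = V + ((C−V)·d_B)·d_B = V + 0.4255·d_B = (28.4008,-20.9808)
sweep = 180° − θ = 26.9723°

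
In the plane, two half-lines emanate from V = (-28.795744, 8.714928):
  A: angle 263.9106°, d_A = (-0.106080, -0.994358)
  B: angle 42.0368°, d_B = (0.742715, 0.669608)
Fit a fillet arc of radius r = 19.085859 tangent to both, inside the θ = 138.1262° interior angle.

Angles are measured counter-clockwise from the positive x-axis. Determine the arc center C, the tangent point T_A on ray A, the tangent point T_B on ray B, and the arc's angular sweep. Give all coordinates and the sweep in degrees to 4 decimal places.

center=(-10.5922,-0.5708) T_A=(-29.5704,1.4539) T_B=(-23.3722,13.6046) sweep=41.8738

bisector direction at 332.9737° = (0.890798,-0.454399)
center distance |VC| = r/sin(θ/2) = 19.085859/sin(69.0631°) = 20.435096
C = V + |VC|·bis = (-10.5922,-0.5708)
T_A = V + ((C−V)·d_A)·d_A = V + 7.3023·d_A = (-29.5704,1.4539)
T_B = V + ((C−V)·d_B)·d_B = V + 7.3023·d_B = (-23.3722,13.6046)
sweep = 180° − θ = 41.8738°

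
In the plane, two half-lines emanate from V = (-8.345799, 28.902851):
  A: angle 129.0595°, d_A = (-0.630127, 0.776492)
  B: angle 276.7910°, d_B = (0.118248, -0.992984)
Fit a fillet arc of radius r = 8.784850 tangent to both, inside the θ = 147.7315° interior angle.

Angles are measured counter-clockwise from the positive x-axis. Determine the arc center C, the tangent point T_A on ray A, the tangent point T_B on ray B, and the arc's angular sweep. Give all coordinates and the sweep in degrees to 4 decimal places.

center=(-16.7685,25.3406) T_A=(-9.9471,30.8762) T_B=(-8.0453,26.3794) sweep=32.2685

bisector direction at 202.9253° = (-0.921014,-0.389530)
center distance |VC| = r/sin(θ/2) = 8.784850/sin(73.8658°) = 9.145044
C = V + |VC|·bis = (-16.7685,25.3406)
T_A = V + ((C−V)·d_A)·d_A = V + 2.5413·d_A = (-9.9471,30.8762)
T_B = V + ((C−V)·d_B)·d_B = V + 2.5413·d_B = (-8.0453,26.3794)
sweep = 180° − θ = 32.2685°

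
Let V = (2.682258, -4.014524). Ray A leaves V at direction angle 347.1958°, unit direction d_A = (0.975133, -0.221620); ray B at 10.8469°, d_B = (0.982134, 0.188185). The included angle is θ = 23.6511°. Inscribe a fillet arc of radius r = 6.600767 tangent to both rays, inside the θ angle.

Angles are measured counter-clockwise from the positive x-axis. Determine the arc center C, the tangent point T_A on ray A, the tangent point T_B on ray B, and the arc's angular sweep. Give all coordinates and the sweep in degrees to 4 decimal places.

center=(34.8870,-4.5647) T_A=(33.4242,-11.0013) T_B=(33.6449,1.9182) sweep=156.3489

bisector direction at 359.0213° = (0.999854,-0.017080)
center distance |VC| = r/sin(θ/2) = 6.600767/sin(11.8255°) = 32.209463
C = V + |VC|·bis = (34.8870,-4.5647)
T_A = V + ((C−V)·d_A)·d_A = V + 31.5259·d_A = (33.4242,-11.0013)
T_B = V + ((C−V)·d_B)·d_B = V + 31.5259·d_B = (33.6449,1.9182)
sweep = 180° − θ = 156.3489°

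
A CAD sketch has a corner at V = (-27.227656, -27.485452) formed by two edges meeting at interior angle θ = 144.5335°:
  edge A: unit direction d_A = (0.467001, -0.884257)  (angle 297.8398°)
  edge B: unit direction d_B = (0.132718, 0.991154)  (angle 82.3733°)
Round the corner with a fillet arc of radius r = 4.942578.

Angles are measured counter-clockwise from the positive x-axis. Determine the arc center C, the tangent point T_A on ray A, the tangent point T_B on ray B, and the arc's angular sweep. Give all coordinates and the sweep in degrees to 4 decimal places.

center=(-22.1190,-26.5749) T_A=(-26.4895,-28.8831) T_B=(-27.0179,-25.9189) sweep=35.4665

bisector direction at 10.1066° = (0.984483,0.175479)
center distance |VC| = r/sin(θ/2) = 4.942578/sin(72.2668°) = 5.189141
C = V + |VC|·bis = (-22.1190,-26.5749)
T_A = V + ((C−V)·d_A)·d_A = V + 1.5805·d_A = (-26.4895,-28.8831)
T_B = V + ((C−V)·d_B)·d_B = V + 1.5805·d_B = (-27.0179,-25.9189)
sweep = 180° − θ = 35.4665°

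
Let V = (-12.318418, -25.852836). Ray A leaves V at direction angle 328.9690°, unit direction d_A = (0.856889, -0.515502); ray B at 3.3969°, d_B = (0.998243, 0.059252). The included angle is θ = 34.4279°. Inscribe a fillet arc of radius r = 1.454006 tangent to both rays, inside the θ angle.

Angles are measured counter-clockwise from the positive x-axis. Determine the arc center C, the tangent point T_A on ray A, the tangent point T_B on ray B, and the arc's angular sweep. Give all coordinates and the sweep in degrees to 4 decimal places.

bisector direction at 346.1830° = (0.971063,-0.238822)
center distance |VC| = r/sin(θ/2) = 1.454006/sin(17.2140°) = 4.913168
C = V + |VC|·bis = (-7.5474,-27.0262)
T_A = V + ((C−V)·d_A)·d_A = V + 4.6931·d_A = (-8.2970,-28.2721)
T_B = V + ((C−V)·d_B)·d_B = V + 4.6931·d_B = (-7.6336,-25.5748)
sweep = 180° − θ = 145.5721°

center=(-7.5474,-27.0262) T_A=(-8.2970,-28.2721) T_B=(-7.6336,-25.5748) sweep=145.5721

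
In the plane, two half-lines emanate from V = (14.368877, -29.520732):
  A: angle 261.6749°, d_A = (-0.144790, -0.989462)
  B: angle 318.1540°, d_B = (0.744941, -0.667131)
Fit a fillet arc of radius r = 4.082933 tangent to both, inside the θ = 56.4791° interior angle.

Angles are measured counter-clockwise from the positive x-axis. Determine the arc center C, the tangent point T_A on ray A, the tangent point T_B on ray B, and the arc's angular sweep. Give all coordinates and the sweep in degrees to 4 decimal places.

center=(17.3081,-37.6338) T_A=(13.2682,-37.0427) T_B=(20.0319,-34.5923) sweep=123.5209

bisector direction at 289.9144° = (0.340617,-0.940202)
center distance |VC| = r/sin(θ/2) = 4.082933/sin(28.2396°) = 8.629093
C = V + |VC|·bis = (17.3081,-37.6338)
T_A = V + ((C−V)·d_A)·d_A = V + 7.6020·d_A = (13.2682,-37.0427)
T_B = V + ((C−V)·d_B)·d_B = V + 7.6020·d_B = (20.0319,-34.5923)
sweep = 180° − θ = 123.5209°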